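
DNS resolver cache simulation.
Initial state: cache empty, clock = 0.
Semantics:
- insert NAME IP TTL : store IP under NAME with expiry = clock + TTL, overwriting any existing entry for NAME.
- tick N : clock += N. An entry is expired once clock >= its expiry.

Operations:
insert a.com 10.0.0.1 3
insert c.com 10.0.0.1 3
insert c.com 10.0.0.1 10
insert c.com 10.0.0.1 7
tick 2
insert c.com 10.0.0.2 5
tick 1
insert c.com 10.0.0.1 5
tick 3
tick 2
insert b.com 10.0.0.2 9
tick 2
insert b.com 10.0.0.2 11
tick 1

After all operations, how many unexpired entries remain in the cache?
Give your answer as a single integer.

Op 1: insert a.com -> 10.0.0.1 (expiry=0+3=3). clock=0
Op 2: insert c.com -> 10.0.0.1 (expiry=0+3=3). clock=0
Op 3: insert c.com -> 10.0.0.1 (expiry=0+10=10). clock=0
Op 4: insert c.com -> 10.0.0.1 (expiry=0+7=7). clock=0
Op 5: tick 2 -> clock=2.
Op 6: insert c.com -> 10.0.0.2 (expiry=2+5=7). clock=2
Op 7: tick 1 -> clock=3. purged={a.com}
Op 8: insert c.com -> 10.0.0.1 (expiry=3+5=8). clock=3
Op 9: tick 3 -> clock=6.
Op 10: tick 2 -> clock=8. purged={c.com}
Op 11: insert b.com -> 10.0.0.2 (expiry=8+9=17). clock=8
Op 12: tick 2 -> clock=10.
Op 13: insert b.com -> 10.0.0.2 (expiry=10+11=21). clock=10
Op 14: tick 1 -> clock=11.
Final cache (unexpired): {b.com} -> size=1

Answer: 1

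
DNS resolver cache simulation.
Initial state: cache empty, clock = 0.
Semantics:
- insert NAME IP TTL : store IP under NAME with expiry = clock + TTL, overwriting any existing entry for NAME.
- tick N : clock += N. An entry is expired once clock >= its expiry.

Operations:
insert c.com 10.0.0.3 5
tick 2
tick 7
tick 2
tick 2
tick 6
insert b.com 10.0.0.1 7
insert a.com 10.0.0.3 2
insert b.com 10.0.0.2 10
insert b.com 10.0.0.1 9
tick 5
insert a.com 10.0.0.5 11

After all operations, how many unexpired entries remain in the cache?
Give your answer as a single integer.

Op 1: insert c.com -> 10.0.0.3 (expiry=0+5=5). clock=0
Op 2: tick 2 -> clock=2.
Op 3: tick 7 -> clock=9. purged={c.com}
Op 4: tick 2 -> clock=11.
Op 5: tick 2 -> clock=13.
Op 6: tick 6 -> clock=19.
Op 7: insert b.com -> 10.0.0.1 (expiry=19+7=26). clock=19
Op 8: insert a.com -> 10.0.0.3 (expiry=19+2=21). clock=19
Op 9: insert b.com -> 10.0.0.2 (expiry=19+10=29). clock=19
Op 10: insert b.com -> 10.0.0.1 (expiry=19+9=28). clock=19
Op 11: tick 5 -> clock=24. purged={a.com}
Op 12: insert a.com -> 10.0.0.5 (expiry=24+11=35). clock=24
Final cache (unexpired): {a.com,b.com} -> size=2

Answer: 2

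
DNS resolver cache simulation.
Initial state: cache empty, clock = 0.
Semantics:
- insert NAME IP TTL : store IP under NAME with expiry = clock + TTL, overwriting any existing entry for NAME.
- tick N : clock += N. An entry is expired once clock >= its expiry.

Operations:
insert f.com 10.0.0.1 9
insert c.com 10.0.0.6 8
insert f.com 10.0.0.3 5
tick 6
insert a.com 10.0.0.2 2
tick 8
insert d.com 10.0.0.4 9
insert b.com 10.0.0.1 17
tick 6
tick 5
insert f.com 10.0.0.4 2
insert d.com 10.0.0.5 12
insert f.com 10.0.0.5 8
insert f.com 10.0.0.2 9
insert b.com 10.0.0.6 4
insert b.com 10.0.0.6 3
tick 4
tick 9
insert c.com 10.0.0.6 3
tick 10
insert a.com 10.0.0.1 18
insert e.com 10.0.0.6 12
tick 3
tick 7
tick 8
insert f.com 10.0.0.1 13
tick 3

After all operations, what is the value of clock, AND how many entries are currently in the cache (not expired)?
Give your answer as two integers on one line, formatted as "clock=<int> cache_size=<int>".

Answer: clock=69 cache_size=1

Derivation:
Op 1: insert f.com -> 10.0.0.1 (expiry=0+9=9). clock=0
Op 2: insert c.com -> 10.0.0.6 (expiry=0+8=8). clock=0
Op 3: insert f.com -> 10.0.0.3 (expiry=0+5=5). clock=0
Op 4: tick 6 -> clock=6. purged={f.com}
Op 5: insert a.com -> 10.0.0.2 (expiry=6+2=8). clock=6
Op 6: tick 8 -> clock=14. purged={a.com,c.com}
Op 7: insert d.com -> 10.0.0.4 (expiry=14+9=23). clock=14
Op 8: insert b.com -> 10.0.0.1 (expiry=14+17=31). clock=14
Op 9: tick 6 -> clock=20.
Op 10: tick 5 -> clock=25. purged={d.com}
Op 11: insert f.com -> 10.0.0.4 (expiry=25+2=27). clock=25
Op 12: insert d.com -> 10.0.0.5 (expiry=25+12=37). clock=25
Op 13: insert f.com -> 10.0.0.5 (expiry=25+8=33). clock=25
Op 14: insert f.com -> 10.0.0.2 (expiry=25+9=34). clock=25
Op 15: insert b.com -> 10.0.0.6 (expiry=25+4=29). clock=25
Op 16: insert b.com -> 10.0.0.6 (expiry=25+3=28). clock=25
Op 17: tick 4 -> clock=29. purged={b.com}
Op 18: tick 9 -> clock=38. purged={d.com,f.com}
Op 19: insert c.com -> 10.0.0.6 (expiry=38+3=41). clock=38
Op 20: tick 10 -> clock=48. purged={c.com}
Op 21: insert a.com -> 10.0.0.1 (expiry=48+18=66). clock=48
Op 22: insert e.com -> 10.0.0.6 (expiry=48+12=60). clock=48
Op 23: tick 3 -> clock=51.
Op 24: tick 7 -> clock=58.
Op 25: tick 8 -> clock=66. purged={a.com,e.com}
Op 26: insert f.com -> 10.0.0.1 (expiry=66+13=79). clock=66
Op 27: tick 3 -> clock=69.
Final clock = 69
Final cache (unexpired): {f.com} -> size=1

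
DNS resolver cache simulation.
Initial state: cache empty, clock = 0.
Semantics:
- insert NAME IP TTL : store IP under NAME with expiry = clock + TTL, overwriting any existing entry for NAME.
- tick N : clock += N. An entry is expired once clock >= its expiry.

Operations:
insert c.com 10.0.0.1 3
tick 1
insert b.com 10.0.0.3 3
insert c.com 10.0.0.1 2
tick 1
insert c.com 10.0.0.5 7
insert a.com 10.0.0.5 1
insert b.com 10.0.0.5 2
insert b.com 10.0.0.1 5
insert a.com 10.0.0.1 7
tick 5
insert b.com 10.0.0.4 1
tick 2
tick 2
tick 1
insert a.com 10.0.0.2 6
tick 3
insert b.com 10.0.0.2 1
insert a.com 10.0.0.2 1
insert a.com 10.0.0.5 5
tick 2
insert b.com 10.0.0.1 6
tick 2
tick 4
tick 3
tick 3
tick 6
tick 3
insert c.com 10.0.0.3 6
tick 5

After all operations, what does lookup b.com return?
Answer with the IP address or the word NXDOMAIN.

Op 1: insert c.com -> 10.0.0.1 (expiry=0+3=3). clock=0
Op 2: tick 1 -> clock=1.
Op 3: insert b.com -> 10.0.0.3 (expiry=1+3=4). clock=1
Op 4: insert c.com -> 10.0.0.1 (expiry=1+2=3). clock=1
Op 5: tick 1 -> clock=2.
Op 6: insert c.com -> 10.0.0.5 (expiry=2+7=9). clock=2
Op 7: insert a.com -> 10.0.0.5 (expiry=2+1=3). clock=2
Op 8: insert b.com -> 10.0.0.5 (expiry=2+2=4). clock=2
Op 9: insert b.com -> 10.0.0.1 (expiry=2+5=7). clock=2
Op 10: insert a.com -> 10.0.0.1 (expiry=2+7=9). clock=2
Op 11: tick 5 -> clock=7. purged={b.com}
Op 12: insert b.com -> 10.0.0.4 (expiry=7+1=8). clock=7
Op 13: tick 2 -> clock=9. purged={a.com,b.com,c.com}
Op 14: tick 2 -> clock=11.
Op 15: tick 1 -> clock=12.
Op 16: insert a.com -> 10.0.0.2 (expiry=12+6=18). clock=12
Op 17: tick 3 -> clock=15.
Op 18: insert b.com -> 10.0.0.2 (expiry=15+1=16). clock=15
Op 19: insert a.com -> 10.0.0.2 (expiry=15+1=16). clock=15
Op 20: insert a.com -> 10.0.0.5 (expiry=15+5=20). clock=15
Op 21: tick 2 -> clock=17. purged={b.com}
Op 22: insert b.com -> 10.0.0.1 (expiry=17+6=23). clock=17
Op 23: tick 2 -> clock=19.
Op 24: tick 4 -> clock=23. purged={a.com,b.com}
Op 25: tick 3 -> clock=26.
Op 26: tick 3 -> clock=29.
Op 27: tick 6 -> clock=35.
Op 28: tick 3 -> clock=38.
Op 29: insert c.com -> 10.0.0.3 (expiry=38+6=44). clock=38
Op 30: tick 5 -> clock=43.
lookup b.com: not in cache (expired or never inserted)

Answer: NXDOMAIN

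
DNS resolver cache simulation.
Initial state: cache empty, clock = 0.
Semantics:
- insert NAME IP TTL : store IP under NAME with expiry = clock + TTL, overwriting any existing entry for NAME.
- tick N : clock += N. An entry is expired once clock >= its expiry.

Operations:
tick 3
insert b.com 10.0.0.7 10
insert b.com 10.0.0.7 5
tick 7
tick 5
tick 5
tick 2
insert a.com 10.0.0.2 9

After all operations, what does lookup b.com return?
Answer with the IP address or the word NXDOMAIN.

Op 1: tick 3 -> clock=3.
Op 2: insert b.com -> 10.0.0.7 (expiry=3+10=13). clock=3
Op 3: insert b.com -> 10.0.0.7 (expiry=3+5=8). clock=3
Op 4: tick 7 -> clock=10. purged={b.com}
Op 5: tick 5 -> clock=15.
Op 6: tick 5 -> clock=20.
Op 7: tick 2 -> clock=22.
Op 8: insert a.com -> 10.0.0.2 (expiry=22+9=31). clock=22
lookup b.com: not in cache (expired or never inserted)

Answer: NXDOMAIN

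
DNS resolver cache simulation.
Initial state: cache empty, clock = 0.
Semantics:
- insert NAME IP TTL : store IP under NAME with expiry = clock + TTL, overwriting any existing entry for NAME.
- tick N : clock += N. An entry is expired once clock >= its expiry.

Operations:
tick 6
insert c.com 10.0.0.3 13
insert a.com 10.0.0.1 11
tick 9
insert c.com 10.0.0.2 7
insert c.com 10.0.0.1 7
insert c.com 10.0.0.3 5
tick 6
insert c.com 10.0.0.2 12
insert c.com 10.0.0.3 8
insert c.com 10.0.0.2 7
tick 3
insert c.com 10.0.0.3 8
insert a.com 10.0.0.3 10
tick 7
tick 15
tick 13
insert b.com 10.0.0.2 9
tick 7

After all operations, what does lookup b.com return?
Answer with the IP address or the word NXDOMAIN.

Op 1: tick 6 -> clock=6.
Op 2: insert c.com -> 10.0.0.3 (expiry=6+13=19). clock=6
Op 3: insert a.com -> 10.0.0.1 (expiry=6+11=17). clock=6
Op 4: tick 9 -> clock=15.
Op 5: insert c.com -> 10.0.0.2 (expiry=15+7=22). clock=15
Op 6: insert c.com -> 10.0.0.1 (expiry=15+7=22). clock=15
Op 7: insert c.com -> 10.0.0.3 (expiry=15+5=20). clock=15
Op 8: tick 6 -> clock=21. purged={a.com,c.com}
Op 9: insert c.com -> 10.0.0.2 (expiry=21+12=33). clock=21
Op 10: insert c.com -> 10.0.0.3 (expiry=21+8=29). clock=21
Op 11: insert c.com -> 10.0.0.2 (expiry=21+7=28). clock=21
Op 12: tick 3 -> clock=24.
Op 13: insert c.com -> 10.0.0.3 (expiry=24+8=32). clock=24
Op 14: insert a.com -> 10.0.0.3 (expiry=24+10=34). clock=24
Op 15: tick 7 -> clock=31.
Op 16: tick 15 -> clock=46. purged={a.com,c.com}
Op 17: tick 13 -> clock=59.
Op 18: insert b.com -> 10.0.0.2 (expiry=59+9=68). clock=59
Op 19: tick 7 -> clock=66.
lookup b.com: present, ip=10.0.0.2 expiry=68 > clock=66

Answer: 10.0.0.2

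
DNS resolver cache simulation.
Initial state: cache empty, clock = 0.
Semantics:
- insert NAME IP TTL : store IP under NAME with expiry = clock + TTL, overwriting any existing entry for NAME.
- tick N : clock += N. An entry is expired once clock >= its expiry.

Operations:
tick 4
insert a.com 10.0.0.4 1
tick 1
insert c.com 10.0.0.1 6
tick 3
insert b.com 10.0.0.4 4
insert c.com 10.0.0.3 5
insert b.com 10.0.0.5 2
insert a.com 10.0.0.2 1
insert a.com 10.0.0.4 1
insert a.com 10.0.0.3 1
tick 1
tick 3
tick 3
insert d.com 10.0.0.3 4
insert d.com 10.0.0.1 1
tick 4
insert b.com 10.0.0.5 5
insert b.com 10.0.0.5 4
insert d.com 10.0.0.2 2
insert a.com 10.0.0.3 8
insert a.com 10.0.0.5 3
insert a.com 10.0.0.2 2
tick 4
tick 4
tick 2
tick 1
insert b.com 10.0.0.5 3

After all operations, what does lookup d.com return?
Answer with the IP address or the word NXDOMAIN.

Answer: NXDOMAIN

Derivation:
Op 1: tick 4 -> clock=4.
Op 2: insert a.com -> 10.0.0.4 (expiry=4+1=5). clock=4
Op 3: tick 1 -> clock=5. purged={a.com}
Op 4: insert c.com -> 10.0.0.1 (expiry=5+6=11). clock=5
Op 5: tick 3 -> clock=8.
Op 6: insert b.com -> 10.0.0.4 (expiry=8+4=12). clock=8
Op 7: insert c.com -> 10.0.0.3 (expiry=8+5=13). clock=8
Op 8: insert b.com -> 10.0.0.5 (expiry=8+2=10). clock=8
Op 9: insert a.com -> 10.0.0.2 (expiry=8+1=9). clock=8
Op 10: insert a.com -> 10.0.0.4 (expiry=8+1=9). clock=8
Op 11: insert a.com -> 10.0.0.3 (expiry=8+1=9). clock=8
Op 12: tick 1 -> clock=9. purged={a.com}
Op 13: tick 3 -> clock=12. purged={b.com}
Op 14: tick 3 -> clock=15. purged={c.com}
Op 15: insert d.com -> 10.0.0.3 (expiry=15+4=19). clock=15
Op 16: insert d.com -> 10.0.0.1 (expiry=15+1=16). clock=15
Op 17: tick 4 -> clock=19. purged={d.com}
Op 18: insert b.com -> 10.0.0.5 (expiry=19+5=24). clock=19
Op 19: insert b.com -> 10.0.0.5 (expiry=19+4=23). clock=19
Op 20: insert d.com -> 10.0.0.2 (expiry=19+2=21). clock=19
Op 21: insert a.com -> 10.0.0.3 (expiry=19+8=27). clock=19
Op 22: insert a.com -> 10.0.0.5 (expiry=19+3=22). clock=19
Op 23: insert a.com -> 10.0.0.2 (expiry=19+2=21). clock=19
Op 24: tick 4 -> clock=23. purged={a.com,b.com,d.com}
Op 25: tick 4 -> clock=27.
Op 26: tick 2 -> clock=29.
Op 27: tick 1 -> clock=30.
Op 28: insert b.com -> 10.0.0.5 (expiry=30+3=33). clock=30
lookup d.com: not in cache (expired or never inserted)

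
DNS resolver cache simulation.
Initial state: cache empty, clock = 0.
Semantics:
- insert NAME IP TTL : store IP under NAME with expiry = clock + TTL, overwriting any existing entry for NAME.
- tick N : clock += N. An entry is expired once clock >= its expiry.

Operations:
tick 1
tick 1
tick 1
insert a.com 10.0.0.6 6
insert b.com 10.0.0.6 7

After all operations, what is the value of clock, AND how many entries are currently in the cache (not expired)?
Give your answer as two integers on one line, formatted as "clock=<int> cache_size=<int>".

Op 1: tick 1 -> clock=1.
Op 2: tick 1 -> clock=2.
Op 3: tick 1 -> clock=3.
Op 4: insert a.com -> 10.0.0.6 (expiry=3+6=9). clock=3
Op 5: insert b.com -> 10.0.0.6 (expiry=3+7=10). clock=3
Final clock = 3
Final cache (unexpired): {a.com,b.com} -> size=2

Answer: clock=3 cache_size=2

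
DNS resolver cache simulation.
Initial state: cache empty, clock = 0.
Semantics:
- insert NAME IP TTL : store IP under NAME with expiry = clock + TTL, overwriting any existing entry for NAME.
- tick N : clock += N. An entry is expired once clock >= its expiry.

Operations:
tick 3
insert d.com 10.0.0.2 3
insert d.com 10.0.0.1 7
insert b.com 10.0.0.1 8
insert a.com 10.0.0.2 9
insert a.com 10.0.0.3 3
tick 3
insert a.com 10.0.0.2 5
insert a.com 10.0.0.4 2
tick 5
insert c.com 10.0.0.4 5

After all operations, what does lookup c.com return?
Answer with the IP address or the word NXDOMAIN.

Op 1: tick 3 -> clock=3.
Op 2: insert d.com -> 10.0.0.2 (expiry=3+3=6). clock=3
Op 3: insert d.com -> 10.0.0.1 (expiry=3+7=10). clock=3
Op 4: insert b.com -> 10.0.0.1 (expiry=3+8=11). clock=3
Op 5: insert a.com -> 10.0.0.2 (expiry=3+9=12). clock=3
Op 6: insert a.com -> 10.0.0.3 (expiry=3+3=6). clock=3
Op 7: tick 3 -> clock=6. purged={a.com}
Op 8: insert a.com -> 10.0.0.2 (expiry=6+5=11). clock=6
Op 9: insert a.com -> 10.0.0.4 (expiry=6+2=8). clock=6
Op 10: tick 5 -> clock=11. purged={a.com,b.com,d.com}
Op 11: insert c.com -> 10.0.0.4 (expiry=11+5=16). clock=11
lookup c.com: present, ip=10.0.0.4 expiry=16 > clock=11

Answer: 10.0.0.4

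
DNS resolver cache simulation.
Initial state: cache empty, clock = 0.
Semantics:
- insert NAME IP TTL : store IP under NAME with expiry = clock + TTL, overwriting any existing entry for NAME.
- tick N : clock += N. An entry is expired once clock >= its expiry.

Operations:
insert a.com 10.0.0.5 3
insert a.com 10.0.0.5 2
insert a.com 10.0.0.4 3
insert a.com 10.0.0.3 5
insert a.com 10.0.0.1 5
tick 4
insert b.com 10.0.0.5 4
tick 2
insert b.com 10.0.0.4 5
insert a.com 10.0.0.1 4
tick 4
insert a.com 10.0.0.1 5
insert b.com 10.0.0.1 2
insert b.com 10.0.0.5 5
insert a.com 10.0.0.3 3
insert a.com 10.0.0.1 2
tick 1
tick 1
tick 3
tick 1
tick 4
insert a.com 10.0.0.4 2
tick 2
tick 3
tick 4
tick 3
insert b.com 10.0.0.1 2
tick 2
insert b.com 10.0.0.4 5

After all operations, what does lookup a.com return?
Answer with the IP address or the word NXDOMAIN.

Answer: NXDOMAIN

Derivation:
Op 1: insert a.com -> 10.0.0.5 (expiry=0+3=3). clock=0
Op 2: insert a.com -> 10.0.0.5 (expiry=0+2=2). clock=0
Op 3: insert a.com -> 10.0.0.4 (expiry=0+3=3). clock=0
Op 4: insert a.com -> 10.0.0.3 (expiry=0+5=5). clock=0
Op 5: insert a.com -> 10.0.0.1 (expiry=0+5=5). clock=0
Op 6: tick 4 -> clock=4.
Op 7: insert b.com -> 10.0.0.5 (expiry=4+4=8). clock=4
Op 8: tick 2 -> clock=6. purged={a.com}
Op 9: insert b.com -> 10.0.0.4 (expiry=6+5=11). clock=6
Op 10: insert a.com -> 10.0.0.1 (expiry=6+4=10). clock=6
Op 11: tick 4 -> clock=10. purged={a.com}
Op 12: insert a.com -> 10.0.0.1 (expiry=10+5=15). clock=10
Op 13: insert b.com -> 10.0.0.1 (expiry=10+2=12). clock=10
Op 14: insert b.com -> 10.0.0.5 (expiry=10+5=15). clock=10
Op 15: insert a.com -> 10.0.0.3 (expiry=10+3=13). clock=10
Op 16: insert a.com -> 10.0.0.1 (expiry=10+2=12). clock=10
Op 17: tick 1 -> clock=11.
Op 18: tick 1 -> clock=12. purged={a.com}
Op 19: tick 3 -> clock=15. purged={b.com}
Op 20: tick 1 -> clock=16.
Op 21: tick 4 -> clock=20.
Op 22: insert a.com -> 10.0.0.4 (expiry=20+2=22). clock=20
Op 23: tick 2 -> clock=22. purged={a.com}
Op 24: tick 3 -> clock=25.
Op 25: tick 4 -> clock=29.
Op 26: tick 3 -> clock=32.
Op 27: insert b.com -> 10.0.0.1 (expiry=32+2=34). clock=32
Op 28: tick 2 -> clock=34. purged={b.com}
Op 29: insert b.com -> 10.0.0.4 (expiry=34+5=39). clock=34
lookup a.com: not in cache (expired or never inserted)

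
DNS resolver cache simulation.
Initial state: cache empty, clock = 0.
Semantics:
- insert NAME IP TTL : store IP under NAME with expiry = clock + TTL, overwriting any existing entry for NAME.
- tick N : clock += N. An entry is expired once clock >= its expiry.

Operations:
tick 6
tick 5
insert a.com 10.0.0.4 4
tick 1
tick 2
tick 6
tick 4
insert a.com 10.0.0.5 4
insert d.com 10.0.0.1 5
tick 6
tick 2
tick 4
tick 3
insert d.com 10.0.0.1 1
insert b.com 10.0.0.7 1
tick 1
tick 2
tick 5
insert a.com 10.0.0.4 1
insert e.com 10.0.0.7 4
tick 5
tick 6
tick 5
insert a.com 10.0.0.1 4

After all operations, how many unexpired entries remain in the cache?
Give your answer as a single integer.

Answer: 1

Derivation:
Op 1: tick 6 -> clock=6.
Op 2: tick 5 -> clock=11.
Op 3: insert a.com -> 10.0.0.4 (expiry=11+4=15). clock=11
Op 4: tick 1 -> clock=12.
Op 5: tick 2 -> clock=14.
Op 6: tick 6 -> clock=20. purged={a.com}
Op 7: tick 4 -> clock=24.
Op 8: insert a.com -> 10.0.0.5 (expiry=24+4=28). clock=24
Op 9: insert d.com -> 10.0.0.1 (expiry=24+5=29). clock=24
Op 10: tick 6 -> clock=30. purged={a.com,d.com}
Op 11: tick 2 -> clock=32.
Op 12: tick 4 -> clock=36.
Op 13: tick 3 -> clock=39.
Op 14: insert d.com -> 10.0.0.1 (expiry=39+1=40). clock=39
Op 15: insert b.com -> 10.0.0.7 (expiry=39+1=40). clock=39
Op 16: tick 1 -> clock=40. purged={b.com,d.com}
Op 17: tick 2 -> clock=42.
Op 18: tick 5 -> clock=47.
Op 19: insert a.com -> 10.0.0.4 (expiry=47+1=48). clock=47
Op 20: insert e.com -> 10.0.0.7 (expiry=47+4=51). clock=47
Op 21: tick 5 -> clock=52. purged={a.com,e.com}
Op 22: tick 6 -> clock=58.
Op 23: tick 5 -> clock=63.
Op 24: insert a.com -> 10.0.0.1 (expiry=63+4=67). clock=63
Final cache (unexpired): {a.com} -> size=1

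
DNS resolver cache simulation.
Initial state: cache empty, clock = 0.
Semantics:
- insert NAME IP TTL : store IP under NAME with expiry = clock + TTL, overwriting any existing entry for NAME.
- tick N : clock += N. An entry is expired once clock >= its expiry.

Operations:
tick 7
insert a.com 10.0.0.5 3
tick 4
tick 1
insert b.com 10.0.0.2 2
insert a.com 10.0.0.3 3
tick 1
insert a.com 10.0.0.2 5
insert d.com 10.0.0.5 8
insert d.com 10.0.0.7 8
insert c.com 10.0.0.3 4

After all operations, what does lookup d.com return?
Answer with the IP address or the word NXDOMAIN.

Op 1: tick 7 -> clock=7.
Op 2: insert a.com -> 10.0.0.5 (expiry=7+3=10). clock=7
Op 3: tick 4 -> clock=11. purged={a.com}
Op 4: tick 1 -> clock=12.
Op 5: insert b.com -> 10.0.0.2 (expiry=12+2=14). clock=12
Op 6: insert a.com -> 10.0.0.3 (expiry=12+3=15). clock=12
Op 7: tick 1 -> clock=13.
Op 8: insert a.com -> 10.0.0.2 (expiry=13+5=18). clock=13
Op 9: insert d.com -> 10.0.0.5 (expiry=13+8=21). clock=13
Op 10: insert d.com -> 10.0.0.7 (expiry=13+8=21). clock=13
Op 11: insert c.com -> 10.0.0.3 (expiry=13+4=17). clock=13
lookup d.com: present, ip=10.0.0.7 expiry=21 > clock=13

Answer: 10.0.0.7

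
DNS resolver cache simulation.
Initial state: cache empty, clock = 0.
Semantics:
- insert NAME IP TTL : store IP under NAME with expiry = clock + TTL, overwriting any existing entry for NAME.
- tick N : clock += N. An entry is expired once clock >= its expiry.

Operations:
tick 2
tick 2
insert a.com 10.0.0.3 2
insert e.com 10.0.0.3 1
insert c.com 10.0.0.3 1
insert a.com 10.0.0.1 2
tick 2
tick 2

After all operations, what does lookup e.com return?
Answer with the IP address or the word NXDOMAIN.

Op 1: tick 2 -> clock=2.
Op 2: tick 2 -> clock=4.
Op 3: insert a.com -> 10.0.0.3 (expiry=4+2=6). clock=4
Op 4: insert e.com -> 10.0.0.3 (expiry=4+1=5). clock=4
Op 5: insert c.com -> 10.0.0.3 (expiry=4+1=5). clock=4
Op 6: insert a.com -> 10.0.0.1 (expiry=4+2=6). clock=4
Op 7: tick 2 -> clock=6. purged={a.com,c.com,e.com}
Op 8: tick 2 -> clock=8.
lookup e.com: not in cache (expired or never inserted)

Answer: NXDOMAIN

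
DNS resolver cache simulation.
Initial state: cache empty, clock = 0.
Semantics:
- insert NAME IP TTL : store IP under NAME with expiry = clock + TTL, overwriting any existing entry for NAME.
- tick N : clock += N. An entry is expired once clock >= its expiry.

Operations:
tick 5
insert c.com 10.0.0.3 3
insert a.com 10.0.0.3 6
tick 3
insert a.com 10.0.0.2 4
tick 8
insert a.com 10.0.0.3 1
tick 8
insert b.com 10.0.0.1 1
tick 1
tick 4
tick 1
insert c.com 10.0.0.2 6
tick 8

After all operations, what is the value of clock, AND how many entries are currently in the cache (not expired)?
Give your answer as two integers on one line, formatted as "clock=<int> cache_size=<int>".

Answer: clock=38 cache_size=0

Derivation:
Op 1: tick 5 -> clock=5.
Op 2: insert c.com -> 10.0.0.3 (expiry=5+3=8). clock=5
Op 3: insert a.com -> 10.0.0.3 (expiry=5+6=11). clock=5
Op 4: tick 3 -> clock=8. purged={c.com}
Op 5: insert a.com -> 10.0.0.2 (expiry=8+4=12). clock=8
Op 6: tick 8 -> clock=16. purged={a.com}
Op 7: insert a.com -> 10.0.0.3 (expiry=16+1=17). clock=16
Op 8: tick 8 -> clock=24. purged={a.com}
Op 9: insert b.com -> 10.0.0.1 (expiry=24+1=25). clock=24
Op 10: tick 1 -> clock=25. purged={b.com}
Op 11: tick 4 -> clock=29.
Op 12: tick 1 -> clock=30.
Op 13: insert c.com -> 10.0.0.2 (expiry=30+6=36). clock=30
Op 14: tick 8 -> clock=38. purged={c.com}
Final clock = 38
Final cache (unexpired): {} -> size=0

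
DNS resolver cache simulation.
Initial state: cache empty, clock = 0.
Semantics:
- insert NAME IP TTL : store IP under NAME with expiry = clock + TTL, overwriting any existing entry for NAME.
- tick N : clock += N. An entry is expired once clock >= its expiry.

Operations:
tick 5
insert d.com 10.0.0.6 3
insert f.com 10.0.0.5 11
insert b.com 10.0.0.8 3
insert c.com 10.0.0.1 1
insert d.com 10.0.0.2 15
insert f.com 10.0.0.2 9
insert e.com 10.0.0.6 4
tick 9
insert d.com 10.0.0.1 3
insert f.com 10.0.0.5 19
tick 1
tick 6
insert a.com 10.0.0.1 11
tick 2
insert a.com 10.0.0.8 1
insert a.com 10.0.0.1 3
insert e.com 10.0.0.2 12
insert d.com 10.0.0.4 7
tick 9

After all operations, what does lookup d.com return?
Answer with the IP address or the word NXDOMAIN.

Op 1: tick 5 -> clock=5.
Op 2: insert d.com -> 10.0.0.6 (expiry=5+3=8). clock=5
Op 3: insert f.com -> 10.0.0.5 (expiry=5+11=16). clock=5
Op 4: insert b.com -> 10.0.0.8 (expiry=5+3=8). clock=5
Op 5: insert c.com -> 10.0.0.1 (expiry=5+1=6). clock=5
Op 6: insert d.com -> 10.0.0.2 (expiry=5+15=20). clock=5
Op 7: insert f.com -> 10.0.0.2 (expiry=5+9=14). clock=5
Op 8: insert e.com -> 10.0.0.6 (expiry=5+4=9). clock=5
Op 9: tick 9 -> clock=14. purged={b.com,c.com,e.com,f.com}
Op 10: insert d.com -> 10.0.0.1 (expiry=14+3=17). clock=14
Op 11: insert f.com -> 10.0.0.5 (expiry=14+19=33). clock=14
Op 12: tick 1 -> clock=15.
Op 13: tick 6 -> clock=21. purged={d.com}
Op 14: insert a.com -> 10.0.0.1 (expiry=21+11=32). clock=21
Op 15: tick 2 -> clock=23.
Op 16: insert a.com -> 10.0.0.8 (expiry=23+1=24). clock=23
Op 17: insert a.com -> 10.0.0.1 (expiry=23+3=26). clock=23
Op 18: insert e.com -> 10.0.0.2 (expiry=23+12=35). clock=23
Op 19: insert d.com -> 10.0.0.4 (expiry=23+7=30). clock=23
Op 20: tick 9 -> clock=32. purged={a.com,d.com}
lookup d.com: not in cache (expired or never inserted)

Answer: NXDOMAIN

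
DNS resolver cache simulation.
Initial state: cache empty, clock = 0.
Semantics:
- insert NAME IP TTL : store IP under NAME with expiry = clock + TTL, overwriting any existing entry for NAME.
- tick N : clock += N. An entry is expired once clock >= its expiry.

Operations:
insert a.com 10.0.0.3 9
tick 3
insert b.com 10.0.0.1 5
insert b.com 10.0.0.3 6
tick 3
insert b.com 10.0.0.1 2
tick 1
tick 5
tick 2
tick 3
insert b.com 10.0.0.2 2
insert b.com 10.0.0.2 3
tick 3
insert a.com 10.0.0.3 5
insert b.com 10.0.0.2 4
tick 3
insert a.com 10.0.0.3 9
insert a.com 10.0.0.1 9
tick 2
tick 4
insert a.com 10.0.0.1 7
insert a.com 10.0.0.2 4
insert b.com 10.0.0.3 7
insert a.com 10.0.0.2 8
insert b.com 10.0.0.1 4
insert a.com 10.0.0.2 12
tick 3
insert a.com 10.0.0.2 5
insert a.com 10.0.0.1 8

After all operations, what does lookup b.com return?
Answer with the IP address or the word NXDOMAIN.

Answer: 10.0.0.1

Derivation:
Op 1: insert a.com -> 10.0.0.3 (expiry=0+9=9). clock=0
Op 2: tick 3 -> clock=3.
Op 3: insert b.com -> 10.0.0.1 (expiry=3+5=8). clock=3
Op 4: insert b.com -> 10.0.0.3 (expiry=3+6=9). clock=3
Op 5: tick 3 -> clock=6.
Op 6: insert b.com -> 10.0.0.1 (expiry=6+2=8). clock=6
Op 7: tick 1 -> clock=7.
Op 8: tick 5 -> clock=12. purged={a.com,b.com}
Op 9: tick 2 -> clock=14.
Op 10: tick 3 -> clock=17.
Op 11: insert b.com -> 10.0.0.2 (expiry=17+2=19). clock=17
Op 12: insert b.com -> 10.0.0.2 (expiry=17+3=20). clock=17
Op 13: tick 3 -> clock=20. purged={b.com}
Op 14: insert a.com -> 10.0.0.3 (expiry=20+5=25). clock=20
Op 15: insert b.com -> 10.0.0.2 (expiry=20+4=24). clock=20
Op 16: tick 3 -> clock=23.
Op 17: insert a.com -> 10.0.0.3 (expiry=23+9=32). clock=23
Op 18: insert a.com -> 10.0.0.1 (expiry=23+9=32). clock=23
Op 19: tick 2 -> clock=25. purged={b.com}
Op 20: tick 4 -> clock=29.
Op 21: insert a.com -> 10.0.0.1 (expiry=29+7=36). clock=29
Op 22: insert a.com -> 10.0.0.2 (expiry=29+4=33). clock=29
Op 23: insert b.com -> 10.0.0.3 (expiry=29+7=36). clock=29
Op 24: insert a.com -> 10.0.0.2 (expiry=29+8=37). clock=29
Op 25: insert b.com -> 10.0.0.1 (expiry=29+4=33). clock=29
Op 26: insert a.com -> 10.0.0.2 (expiry=29+12=41). clock=29
Op 27: tick 3 -> clock=32.
Op 28: insert a.com -> 10.0.0.2 (expiry=32+5=37). clock=32
Op 29: insert a.com -> 10.0.0.1 (expiry=32+8=40). clock=32
lookup b.com: present, ip=10.0.0.1 expiry=33 > clock=32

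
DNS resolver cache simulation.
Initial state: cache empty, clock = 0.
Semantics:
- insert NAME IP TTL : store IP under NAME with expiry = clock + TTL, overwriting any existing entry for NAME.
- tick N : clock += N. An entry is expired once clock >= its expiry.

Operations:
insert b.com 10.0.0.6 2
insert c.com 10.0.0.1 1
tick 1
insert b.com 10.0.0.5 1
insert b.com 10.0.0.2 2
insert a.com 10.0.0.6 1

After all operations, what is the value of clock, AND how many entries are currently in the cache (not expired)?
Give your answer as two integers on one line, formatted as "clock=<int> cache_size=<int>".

Answer: clock=1 cache_size=2

Derivation:
Op 1: insert b.com -> 10.0.0.6 (expiry=0+2=2). clock=0
Op 2: insert c.com -> 10.0.0.1 (expiry=0+1=1). clock=0
Op 3: tick 1 -> clock=1. purged={c.com}
Op 4: insert b.com -> 10.0.0.5 (expiry=1+1=2). clock=1
Op 5: insert b.com -> 10.0.0.2 (expiry=1+2=3). clock=1
Op 6: insert a.com -> 10.0.0.6 (expiry=1+1=2). clock=1
Final clock = 1
Final cache (unexpired): {a.com,b.com} -> size=2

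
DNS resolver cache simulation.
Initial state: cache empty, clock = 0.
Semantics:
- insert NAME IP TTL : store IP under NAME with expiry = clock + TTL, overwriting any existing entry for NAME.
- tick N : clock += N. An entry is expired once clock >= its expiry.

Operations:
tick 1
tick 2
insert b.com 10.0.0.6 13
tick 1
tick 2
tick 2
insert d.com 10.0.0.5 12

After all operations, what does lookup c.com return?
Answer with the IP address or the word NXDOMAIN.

Op 1: tick 1 -> clock=1.
Op 2: tick 2 -> clock=3.
Op 3: insert b.com -> 10.0.0.6 (expiry=3+13=16). clock=3
Op 4: tick 1 -> clock=4.
Op 5: tick 2 -> clock=6.
Op 6: tick 2 -> clock=8.
Op 7: insert d.com -> 10.0.0.5 (expiry=8+12=20). clock=8
lookup c.com: not in cache (expired or never inserted)

Answer: NXDOMAIN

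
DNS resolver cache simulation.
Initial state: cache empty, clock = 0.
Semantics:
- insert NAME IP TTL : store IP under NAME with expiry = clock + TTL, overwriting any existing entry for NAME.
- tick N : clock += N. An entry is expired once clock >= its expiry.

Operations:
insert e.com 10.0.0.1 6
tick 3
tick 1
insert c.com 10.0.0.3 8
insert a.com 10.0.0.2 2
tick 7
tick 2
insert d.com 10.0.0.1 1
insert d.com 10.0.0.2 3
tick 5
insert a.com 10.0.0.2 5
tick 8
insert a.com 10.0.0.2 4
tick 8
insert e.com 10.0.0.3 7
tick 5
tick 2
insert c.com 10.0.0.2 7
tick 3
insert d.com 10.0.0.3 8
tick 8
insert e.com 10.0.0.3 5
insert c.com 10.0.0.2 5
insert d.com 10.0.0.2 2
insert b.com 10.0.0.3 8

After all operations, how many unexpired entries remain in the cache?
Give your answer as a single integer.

Op 1: insert e.com -> 10.0.0.1 (expiry=0+6=6). clock=0
Op 2: tick 3 -> clock=3.
Op 3: tick 1 -> clock=4.
Op 4: insert c.com -> 10.0.0.3 (expiry=4+8=12). clock=4
Op 5: insert a.com -> 10.0.0.2 (expiry=4+2=6). clock=4
Op 6: tick 7 -> clock=11. purged={a.com,e.com}
Op 7: tick 2 -> clock=13. purged={c.com}
Op 8: insert d.com -> 10.0.0.1 (expiry=13+1=14). clock=13
Op 9: insert d.com -> 10.0.0.2 (expiry=13+3=16). clock=13
Op 10: tick 5 -> clock=18. purged={d.com}
Op 11: insert a.com -> 10.0.0.2 (expiry=18+5=23). clock=18
Op 12: tick 8 -> clock=26. purged={a.com}
Op 13: insert a.com -> 10.0.0.2 (expiry=26+4=30). clock=26
Op 14: tick 8 -> clock=34. purged={a.com}
Op 15: insert e.com -> 10.0.0.3 (expiry=34+7=41). clock=34
Op 16: tick 5 -> clock=39.
Op 17: tick 2 -> clock=41. purged={e.com}
Op 18: insert c.com -> 10.0.0.2 (expiry=41+7=48). clock=41
Op 19: tick 3 -> clock=44.
Op 20: insert d.com -> 10.0.0.3 (expiry=44+8=52). clock=44
Op 21: tick 8 -> clock=52. purged={c.com,d.com}
Op 22: insert e.com -> 10.0.0.3 (expiry=52+5=57). clock=52
Op 23: insert c.com -> 10.0.0.2 (expiry=52+5=57). clock=52
Op 24: insert d.com -> 10.0.0.2 (expiry=52+2=54). clock=52
Op 25: insert b.com -> 10.0.0.3 (expiry=52+8=60). clock=52
Final cache (unexpired): {b.com,c.com,d.com,e.com} -> size=4

Answer: 4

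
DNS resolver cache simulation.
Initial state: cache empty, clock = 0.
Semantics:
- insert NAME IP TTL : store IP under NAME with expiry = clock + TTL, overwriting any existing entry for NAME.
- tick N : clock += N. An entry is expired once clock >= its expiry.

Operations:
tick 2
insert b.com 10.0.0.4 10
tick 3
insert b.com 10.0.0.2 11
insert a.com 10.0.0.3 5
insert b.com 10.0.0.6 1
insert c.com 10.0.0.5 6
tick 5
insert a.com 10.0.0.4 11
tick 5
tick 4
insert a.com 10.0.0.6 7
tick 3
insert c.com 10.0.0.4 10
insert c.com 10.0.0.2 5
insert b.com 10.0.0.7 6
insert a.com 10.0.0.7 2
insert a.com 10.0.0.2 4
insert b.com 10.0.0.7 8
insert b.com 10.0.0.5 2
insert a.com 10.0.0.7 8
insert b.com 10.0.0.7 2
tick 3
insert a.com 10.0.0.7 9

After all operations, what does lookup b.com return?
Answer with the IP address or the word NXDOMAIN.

Op 1: tick 2 -> clock=2.
Op 2: insert b.com -> 10.0.0.4 (expiry=2+10=12). clock=2
Op 3: tick 3 -> clock=5.
Op 4: insert b.com -> 10.0.0.2 (expiry=5+11=16). clock=5
Op 5: insert a.com -> 10.0.0.3 (expiry=5+5=10). clock=5
Op 6: insert b.com -> 10.0.0.6 (expiry=5+1=6). clock=5
Op 7: insert c.com -> 10.0.0.5 (expiry=5+6=11). clock=5
Op 8: tick 5 -> clock=10. purged={a.com,b.com}
Op 9: insert a.com -> 10.0.0.4 (expiry=10+11=21). clock=10
Op 10: tick 5 -> clock=15. purged={c.com}
Op 11: tick 4 -> clock=19.
Op 12: insert a.com -> 10.0.0.6 (expiry=19+7=26). clock=19
Op 13: tick 3 -> clock=22.
Op 14: insert c.com -> 10.0.0.4 (expiry=22+10=32). clock=22
Op 15: insert c.com -> 10.0.0.2 (expiry=22+5=27). clock=22
Op 16: insert b.com -> 10.0.0.7 (expiry=22+6=28). clock=22
Op 17: insert a.com -> 10.0.0.7 (expiry=22+2=24). clock=22
Op 18: insert a.com -> 10.0.0.2 (expiry=22+4=26). clock=22
Op 19: insert b.com -> 10.0.0.7 (expiry=22+8=30). clock=22
Op 20: insert b.com -> 10.0.0.5 (expiry=22+2=24). clock=22
Op 21: insert a.com -> 10.0.0.7 (expiry=22+8=30). clock=22
Op 22: insert b.com -> 10.0.0.7 (expiry=22+2=24). clock=22
Op 23: tick 3 -> clock=25. purged={b.com}
Op 24: insert a.com -> 10.0.0.7 (expiry=25+9=34). clock=25
lookup b.com: not in cache (expired or never inserted)

Answer: NXDOMAIN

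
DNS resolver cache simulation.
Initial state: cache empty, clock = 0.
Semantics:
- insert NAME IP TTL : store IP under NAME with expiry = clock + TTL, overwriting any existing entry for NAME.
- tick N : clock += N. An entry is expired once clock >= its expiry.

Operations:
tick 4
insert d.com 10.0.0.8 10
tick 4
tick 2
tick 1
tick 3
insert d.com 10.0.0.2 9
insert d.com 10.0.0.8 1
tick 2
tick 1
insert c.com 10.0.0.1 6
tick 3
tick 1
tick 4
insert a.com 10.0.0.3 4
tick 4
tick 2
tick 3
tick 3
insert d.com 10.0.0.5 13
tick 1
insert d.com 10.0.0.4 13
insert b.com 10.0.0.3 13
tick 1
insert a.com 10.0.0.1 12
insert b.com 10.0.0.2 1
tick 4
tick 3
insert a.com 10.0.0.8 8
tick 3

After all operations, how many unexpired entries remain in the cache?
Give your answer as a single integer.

Answer: 2

Derivation:
Op 1: tick 4 -> clock=4.
Op 2: insert d.com -> 10.0.0.8 (expiry=4+10=14). clock=4
Op 3: tick 4 -> clock=8.
Op 4: tick 2 -> clock=10.
Op 5: tick 1 -> clock=11.
Op 6: tick 3 -> clock=14. purged={d.com}
Op 7: insert d.com -> 10.0.0.2 (expiry=14+9=23). clock=14
Op 8: insert d.com -> 10.0.0.8 (expiry=14+1=15). clock=14
Op 9: tick 2 -> clock=16. purged={d.com}
Op 10: tick 1 -> clock=17.
Op 11: insert c.com -> 10.0.0.1 (expiry=17+6=23). clock=17
Op 12: tick 3 -> clock=20.
Op 13: tick 1 -> clock=21.
Op 14: tick 4 -> clock=25. purged={c.com}
Op 15: insert a.com -> 10.0.0.3 (expiry=25+4=29). clock=25
Op 16: tick 4 -> clock=29. purged={a.com}
Op 17: tick 2 -> clock=31.
Op 18: tick 3 -> clock=34.
Op 19: tick 3 -> clock=37.
Op 20: insert d.com -> 10.0.0.5 (expiry=37+13=50). clock=37
Op 21: tick 1 -> clock=38.
Op 22: insert d.com -> 10.0.0.4 (expiry=38+13=51). clock=38
Op 23: insert b.com -> 10.0.0.3 (expiry=38+13=51). clock=38
Op 24: tick 1 -> clock=39.
Op 25: insert a.com -> 10.0.0.1 (expiry=39+12=51). clock=39
Op 26: insert b.com -> 10.0.0.2 (expiry=39+1=40). clock=39
Op 27: tick 4 -> clock=43. purged={b.com}
Op 28: tick 3 -> clock=46.
Op 29: insert a.com -> 10.0.0.8 (expiry=46+8=54). clock=46
Op 30: tick 3 -> clock=49.
Final cache (unexpired): {a.com,d.com} -> size=2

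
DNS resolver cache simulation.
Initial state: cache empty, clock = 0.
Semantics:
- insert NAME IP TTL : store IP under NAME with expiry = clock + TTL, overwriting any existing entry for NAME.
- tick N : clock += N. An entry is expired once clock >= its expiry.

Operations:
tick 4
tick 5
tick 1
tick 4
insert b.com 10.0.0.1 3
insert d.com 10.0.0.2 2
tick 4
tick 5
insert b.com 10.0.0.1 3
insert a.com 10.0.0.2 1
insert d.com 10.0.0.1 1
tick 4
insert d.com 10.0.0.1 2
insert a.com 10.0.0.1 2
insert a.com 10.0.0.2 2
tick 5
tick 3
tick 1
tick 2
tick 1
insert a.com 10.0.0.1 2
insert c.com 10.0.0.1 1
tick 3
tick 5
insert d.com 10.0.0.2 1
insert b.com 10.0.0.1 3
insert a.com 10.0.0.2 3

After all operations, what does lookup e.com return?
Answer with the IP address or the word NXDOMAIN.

Op 1: tick 4 -> clock=4.
Op 2: tick 5 -> clock=9.
Op 3: tick 1 -> clock=10.
Op 4: tick 4 -> clock=14.
Op 5: insert b.com -> 10.0.0.1 (expiry=14+3=17). clock=14
Op 6: insert d.com -> 10.0.0.2 (expiry=14+2=16). clock=14
Op 7: tick 4 -> clock=18. purged={b.com,d.com}
Op 8: tick 5 -> clock=23.
Op 9: insert b.com -> 10.0.0.1 (expiry=23+3=26). clock=23
Op 10: insert a.com -> 10.0.0.2 (expiry=23+1=24). clock=23
Op 11: insert d.com -> 10.0.0.1 (expiry=23+1=24). clock=23
Op 12: tick 4 -> clock=27. purged={a.com,b.com,d.com}
Op 13: insert d.com -> 10.0.0.1 (expiry=27+2=29). clock=27
Op 14: insert a.com -> 10.0.0.1 (expiry=27+2=29). clock=27
Op 15: insert a.com -> 10.0.0.2 (expiry=27+2=29). clock=27
Op 16: tick 5 -> clock=32. purged={a.com,d.com}
Op 17: tick 3 -> clock=35.
Op 18: tick 1 -> clock=36.
Op 19: tick 2 -> clock=38.
Op 20: tick 1 -> clock=39.
Op 21: insert a.com -> 10.0.0.1 (expiry=39+2=41). clock=39
Op 22: insert c.com -> 10.0.0.1 (expiry=39+1=40). clock=39
Op 23: tick 3 -> clock=42. purged={a.com,c.com}
Op 24: tick 5 -> clock=47.
Op 25: insert d.com -> 10.0.0.2 (expiry=47+1=48). clock=47
Op 26: insert b.com -> 10.0.0.1 (expiry=47+3=50). clock=47
Op 27: insert a.com -> 10.0.0.2 (expiry=47+3=50). clock=47
lookup e.com: not in cache (expired or never inserted)

Answer: NXDOMAIN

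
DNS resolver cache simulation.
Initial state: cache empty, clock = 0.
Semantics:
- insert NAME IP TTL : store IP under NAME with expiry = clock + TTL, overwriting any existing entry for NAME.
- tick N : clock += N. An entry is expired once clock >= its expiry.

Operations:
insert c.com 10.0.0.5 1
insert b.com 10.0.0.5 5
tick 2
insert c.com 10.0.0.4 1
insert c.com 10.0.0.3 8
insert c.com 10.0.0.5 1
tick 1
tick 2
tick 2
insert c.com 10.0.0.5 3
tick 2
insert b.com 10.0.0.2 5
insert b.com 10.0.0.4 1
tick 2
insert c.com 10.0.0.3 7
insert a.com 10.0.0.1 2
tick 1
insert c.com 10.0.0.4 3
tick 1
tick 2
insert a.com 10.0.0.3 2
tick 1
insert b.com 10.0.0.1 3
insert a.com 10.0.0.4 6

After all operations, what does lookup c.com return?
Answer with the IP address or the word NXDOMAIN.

Answer: NXDOMAIN

Derivation:
Op 1: insert c.com -> 10.0.0.5 (expiry=0+1=1). clock=0
Op 2: insert b.com -> 10.0.0.5 (expiry=0+5=5). clock=0
Op 3: tick 2 -> clock=2. purged={c.com}
Op 4: insert c.com -> 10.0.0.4 (expiry=2+1=3). clock=2
Op 5: insert c.com -> 10.0.0.3 (expiry=2+8=10). clock=2
Op 6: insert c.com -> 10.0.0.5 (expiry=2+1=3). clock=2
Op 7: tick 1 -> clock=3. purged={c.com}
Op 8: tick 2 -> clock=5. purged={b.com}
Op 9: tick 2 -> clock=7.
Op 10: insert c.com -> 10.0.0.5 (expiry=7+3=10). clock=7
Op 11: tick 2 -> clock=9.
Op 12: insert b.com -> 10.0.0.2 (expiry=9+5=14). clock=9
Op 13: insert b.com -> 10.0.0.4 (expiry=9+1=10). clock=9
Op 14: tick 2 -> clock=11. purged={b.com,c.com}
Op 15: insert c.com -> 10.0.0.3 (expiry=11+7=18). clock=11
Op 16: insert a.com -> 10.0.0.1 (expiry=11+2=13). clock=11
Op 17: tick 1 -> clock=12.
Op 18: insert c.com -> 10.0.0.4 (expiry=12+3=15). clock=12
Op 19: tick 1 -> clock=13. purged={a.com}
Op 20: tick 2 -> clock=15. purged={c.com}
Op 21: insert a.com -> 10.0.0.3 (expiry=15+2=17). clock=15
Op 22: tick 1 -> clock=16.
Op 23: insert b.com -> 10.0.0.1 (expiry=16+3=19). clock=16
Op 24: insert a.com -> 10.0.0.4 (expiry=16+6=22). clock=16
lookup c.com: not in cache (expired or never inserted)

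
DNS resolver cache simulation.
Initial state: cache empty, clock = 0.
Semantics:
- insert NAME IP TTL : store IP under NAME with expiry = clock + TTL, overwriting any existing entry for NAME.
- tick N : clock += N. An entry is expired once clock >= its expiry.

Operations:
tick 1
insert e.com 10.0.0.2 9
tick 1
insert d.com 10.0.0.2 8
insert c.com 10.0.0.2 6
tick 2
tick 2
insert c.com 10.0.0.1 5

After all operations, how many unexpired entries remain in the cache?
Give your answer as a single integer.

Answer: 3

Derivation:
Op 1: tick 1 -> clock=1.
Op 2: insert e.com -> 10.0.0.2 (expiry=1+9=10). clock=1
Op 3: tick 1 -> clock=2.
Op 4: insert d.com -> 10.0.0.2 (expiry=2+8=10). clock=2
Op 5: insert c.com -> 10.0.0.2 (expiry=2+6=8). clock=2
Op 6: tick 2 -> clock=4.
Op 7: tick 2 -> clock=6.
Op 8: insert c.com -> 10.0.0.1 (expiry=6+5=11). clock=6
Final cache (unexpired): {c.com,d.com,e.com} -> size=3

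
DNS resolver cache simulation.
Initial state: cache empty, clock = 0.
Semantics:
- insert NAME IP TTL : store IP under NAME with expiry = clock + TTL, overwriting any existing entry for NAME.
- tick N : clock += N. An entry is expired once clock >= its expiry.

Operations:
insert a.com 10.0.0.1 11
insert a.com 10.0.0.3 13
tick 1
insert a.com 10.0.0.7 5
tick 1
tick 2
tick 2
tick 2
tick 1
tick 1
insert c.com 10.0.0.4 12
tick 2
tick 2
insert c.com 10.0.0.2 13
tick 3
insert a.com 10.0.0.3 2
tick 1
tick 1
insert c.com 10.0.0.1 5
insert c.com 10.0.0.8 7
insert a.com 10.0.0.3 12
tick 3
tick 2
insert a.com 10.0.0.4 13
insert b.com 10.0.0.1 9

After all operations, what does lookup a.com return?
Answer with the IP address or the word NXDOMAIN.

Op 1: insert a.com -> 10.0.0.1 (expiry=0+11=11). clock=0
Op 2: insert a.com -> 10.0.0.3 (expiry=0+13=13). clock=0
Op 3: tick 1 -> clock=1.
Op 4: insert a.com -> 10.0.0.7 (expiry=1+5=6). clock=1
Op 5: tick 1 -> clock=2.
Op 6: tick 2 -> clock=4.
Op 7: tick 2 -> clock=6. purged={a.com}
Op 8: tick 2 -> clock=8.
Op 9: tick 1 -> clock=9.
Op 10: tick 1 -> clock=10.
Op 11: insert c.com -> 10.0.0.4 (expiry=10+12=22). clock=10
Op 12: tick 2 -> clock=12.
Op 13: tick 2 -> clock=14.
Op 14: insert c.com -> 10.0.0.2 (expiry=14+13=27). clock=14
Op 15: tick 3 -> clock=17.
Op 16: insert a.com -> 10.0.0.3 (expiry=17+2=19). clock=17
Op 17: tick 1 -> clock=18.
Op 18: tick 1 -> clock=19. purged={a.com}
Op 19: insert c.com -> 10.0.0.1 (expiry=19+5=24). clock=19
Op 20: insert c.com -> 10.0.0.8 (expiry=19+7=26). clock=19
Op 21: insert a.com -> 10.0.0.3 (expiry=19+12=31). clock=19
Op 22: tick 3 -> clock=22.
Op 23: tick 2 -> clock=24.
Op 24: insert a.com -> 10.0.0.4 (expiry=24+13=37). clock=24
Op 25: insert b.com -> 10.0.0.1 (expiry=24+9=33). clock=24
lookup a.com: present, ip=10.0.0.4 expiry=37 > clock=24

Answer: 10.0.0.4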